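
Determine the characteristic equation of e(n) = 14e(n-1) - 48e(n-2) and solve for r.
Substitute e(n) = rⁿ and divide through by rⁿ⁻²: r² - 14r + 48 = 0
Factor: (r - 8)(r - 6) = 0, so r = 8, 6.
General solution: e(n) = A·8ⁿ + B·6ⁿ

Characteristic: r² - 14r + 48 = 0, Roots: r = 8, 6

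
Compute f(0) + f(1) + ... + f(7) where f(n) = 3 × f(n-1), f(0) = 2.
Computing the sequence terms: 2, 6, 18, 54, 162, 486, 1458, 4374
Adding these values together:

6560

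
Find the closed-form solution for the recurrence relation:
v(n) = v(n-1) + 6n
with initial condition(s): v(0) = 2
Recurrence: v(n) = v(n-1) + 6n, initial: v(0) = 2.
Telescoping: v(n) = v(0) + 6·Σᵢ₌₁ⁿ i = 2 + 6·n(n+1)/2.

v(n) = 6·n(n+1)/2 + 2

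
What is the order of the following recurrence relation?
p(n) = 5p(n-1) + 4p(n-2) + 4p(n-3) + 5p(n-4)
The order is the largest lag k for which p(n-k) appears. Here the deepest term is p(n-4), so the order is 4.

Order 4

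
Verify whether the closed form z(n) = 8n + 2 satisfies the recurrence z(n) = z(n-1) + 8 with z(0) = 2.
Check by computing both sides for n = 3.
From the recurrence with z(0) = 2:
  z(0) = 2, z(1) = 10, z(2) = 18, z(3) = 26
  so the recurrence gives z(3) = 26.
From the proposed closed form z(n) = 8n + 2:
  z(3) = 26.
Both sides give 26 at n = 3, and the initial condition(s) match, so the closed form is consistent.

Yes, the closed form is correct.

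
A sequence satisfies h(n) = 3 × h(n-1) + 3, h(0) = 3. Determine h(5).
Computing step by step:
h(0) = 3
h(1) = 3 × 3 + 3 = 12
h(2) = 3 × 12 + 3 = 39
h(3) = 3 × 39 + 3 = 120
h(4) = 3 × 120 + 3 = 363
h(5) = 3 × 363 + 3 = 1092

1092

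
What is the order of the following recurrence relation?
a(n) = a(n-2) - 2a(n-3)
The order is the largest lag k for which a(n-k) appears. Here the deepest term is a(n-3), so the order is 3.

Order 3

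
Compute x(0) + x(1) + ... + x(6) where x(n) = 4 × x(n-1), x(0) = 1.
Computing the sequence terms: 1, 4, 16, 64, 256, 1024, 4096
Adding these values together:

5461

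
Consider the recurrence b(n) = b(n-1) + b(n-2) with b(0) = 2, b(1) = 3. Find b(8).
Computing the sequence terms:
2, 3, 5, 8, 13, 21, 34, 55, 89

89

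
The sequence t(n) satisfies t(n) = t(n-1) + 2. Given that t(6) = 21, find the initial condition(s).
t(6) = t(0) + 6·2, so t(0) = 21 - 12 = 9.

t(0) = 9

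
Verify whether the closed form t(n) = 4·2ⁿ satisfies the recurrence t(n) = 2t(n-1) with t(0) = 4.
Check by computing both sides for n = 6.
From the recurrence with t(0) = 4:
  t(0) = 4, t(1) = 8, t(2) = 16, t(3) = 32, t(4) = 64, t(5) = 128, t(6) = 256
  so the recurrence gives t(6) = 256.
From the proposed closed form t(n) = 4·2ⁿ:
  t(6) = 256.
Both sides give 256 at n = 6, and the initial condition(s) match, so the closed form is consistent.

Yes, the closed form is correct.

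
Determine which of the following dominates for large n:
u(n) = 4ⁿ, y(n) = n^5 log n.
Comparing growth rates:
Growth-rate hierarchy: log n ≺ any polynomial ≺ any exponential cⁿ (c>1) ≺ n! ≺ nⁿ.
exponential base 4 dominates polynomial degree 5 (with log factor) asymptotically.

u(n) grows faster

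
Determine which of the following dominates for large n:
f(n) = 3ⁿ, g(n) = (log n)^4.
Comparing growth rates:
Growth-rate hierarchy: log n ≺ any polynomial ≺ any exponential cⁿ (c>1) ≺ n! ≺ nⁿ.
exponential base 3 dominates polylogarithmic (log n)^4 asymptotically.

f(n) grows faster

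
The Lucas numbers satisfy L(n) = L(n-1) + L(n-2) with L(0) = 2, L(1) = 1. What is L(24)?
Computing the sequence terms:
2, 1, 3, 4, 7, 11, 18, 29, 47, 76, 123, 199, 322, 521, 843, 1364, 2207, 3571, 5778, 9349, 15127, 24476, 39603, 64079, 103682

103682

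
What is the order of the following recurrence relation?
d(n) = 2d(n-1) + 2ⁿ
The order is the largest lag k for which d(n-k) appears. Here the deepest term is d(n-1) (the 2ⁿ term is non-homogeneous and does not affect the order), so the order is 1.

Order 1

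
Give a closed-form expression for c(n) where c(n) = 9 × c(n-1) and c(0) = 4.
Recurrence: c(n) = 9 × c(n-1), initial: c(0) = 4.
Each term is 9 times the previous, so this is geometric with ratio 9. After n steps: c(n) = c(0)·9ⁿ = 4·9ⁿ.

c(n) = 4·9ⁿ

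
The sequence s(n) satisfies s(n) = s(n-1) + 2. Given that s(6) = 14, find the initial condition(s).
s(6) = s(0) + 6·2, so s(0) = 14 - 12 = 2.

s(0) = 2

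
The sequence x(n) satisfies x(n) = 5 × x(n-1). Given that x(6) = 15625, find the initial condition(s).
In general x(n) = 5ⁿ · x(0). At n = 6: x(0) = x(6) / 5^6 = 15625 / 15625 = 1.

x(0) = 1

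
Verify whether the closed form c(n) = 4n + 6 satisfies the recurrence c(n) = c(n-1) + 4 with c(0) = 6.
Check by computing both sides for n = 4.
From the recurrence with c(0) = 6:
  c(0) = 6, c(1) = 10, c(2) = 14, c(3) = 18, c(4) = 22
  so the recurrence gives c(4) = 22.
From the proposed closed form c(n) = 4n + 6:
  c(4) = 22.
Both sides give 22 at n = 4, and the initial condition(s) match, so the closed form is consistent.

Yes, the closed form is correct.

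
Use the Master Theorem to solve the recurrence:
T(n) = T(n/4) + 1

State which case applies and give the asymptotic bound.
Master Theorem template: T(n) = a·T(n/b) + f(n).
Here: a=1, b=4, f(n)=1
Compute log_b(a) = log_4(1) = 0.
f(n) = 1 = Θ(1). Case 2: T(n) = Θ(log n).

Case 2: T(n) = Θ(log n)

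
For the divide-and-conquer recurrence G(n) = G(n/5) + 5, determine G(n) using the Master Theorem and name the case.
Master Theorem template: G(n) = a·G(n/b) + f(n).
Here: a=1, b=5, f(n)=5
Compute log_b(a) = log_5(1) = 0.
f(n) = 5 = Θ(1). Case 2: G(n) = Θ(log n).

Case 2: G(n) = Θ(log n)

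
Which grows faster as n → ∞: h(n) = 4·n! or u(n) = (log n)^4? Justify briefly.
Comparing growth rates:
Growth-rate hierarchy: log n ≺ any polynomial ≺ any exponential cⁿ (c>1) ≺ n! ≺ nⁿ.
factorial dominates polylogarithmic (log n)^4 asymptotically.

h(n) grows faster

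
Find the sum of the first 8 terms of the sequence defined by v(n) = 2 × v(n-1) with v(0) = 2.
Computing the sequence terms: 2, 4, 8, 16, 32, 64, 128, 256
Adding these values together:

510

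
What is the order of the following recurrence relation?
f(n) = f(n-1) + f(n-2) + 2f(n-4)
The order is the largest lag k for which f(n-k) appears. Here the deepest term is f(n-4), so the order is 4.

Order 4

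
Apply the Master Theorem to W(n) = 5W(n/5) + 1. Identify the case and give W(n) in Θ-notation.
Master Theorem template: W(n) = a·W(n/b) + f(n).
Here: a=5, b=5, f(n)=1
Compute log_b(a) = log_5(5) = 1.
f(n) = 1 = O(n^(1-ε)) with ε = 1. Case 1: W(n) = Θ(n^log_b(a)) = Θ(n).

Case 1: W(n) = Θ(n)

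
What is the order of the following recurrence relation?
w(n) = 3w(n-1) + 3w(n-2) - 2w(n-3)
The order is the largest lag k for which w(n-k) appears. Here the deepest term is w(n-3), so the order is 3.

Order 3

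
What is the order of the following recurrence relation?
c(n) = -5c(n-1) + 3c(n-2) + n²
The order is the largest lag k for which c(n-k) appears. Here the deepest term is c(n-2) (the n² term is non-homogeneous and does not affect the order), so the order is 2.

Order 2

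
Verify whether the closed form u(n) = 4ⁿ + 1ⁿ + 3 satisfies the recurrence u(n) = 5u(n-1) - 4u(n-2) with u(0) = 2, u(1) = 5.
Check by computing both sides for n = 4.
From the recurrence with u(0) = 2, u(1) = 5:
  u(0) = 2, u(1) = 5, u(2) = 17, u(3) = 65, u(4) = 257
  so the recurrence gives u(4) = 257.
From the proposed closed form u(n) = 4ⁿ + 1ⁿ + 3:
  u(4) = 260.
The recurrence gives 257 but the closed form gives 260, so the closed form does not satisfy the recurrence.

No, the closed form is incorrect.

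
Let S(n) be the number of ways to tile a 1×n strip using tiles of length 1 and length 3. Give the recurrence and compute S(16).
Condition on the last tile: it has length 1 (leaving a 1×(n-1) strip) or length 3 (leaving a 1×(n-3) strip), so S(n) = S(n-1) + S(n-3) (order-3 linear recurrence).
For 0 ≤ i < 3 only unit tiles fit, so S(i) = 1.
Iterating the recurrence: S(3) = 2, S(4) = 3, S(5) = 4, S(6) = 6, S(7) = 9, S(8) = 13, S(9) = 19, S(10) = 28, S(11) = 41, S(12) = 60, S(13) = 88, S(14) = 129, S(15) = 189, S(16) = 277.

S(n) = S(n-1) + S(n-3), with S(i) = 1 for 0 ≤ i < 3; S(16) = 277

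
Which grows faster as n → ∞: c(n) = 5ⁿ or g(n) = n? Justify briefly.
Comparing growth rates:
Growth-rate hierarchy: log n ≺ any polynomial ≺ any exponential cⁿ (c>1) ≺ n! ≺ nⁿ.
exponential base 5 dominates polynomial degree 1 asymptotically.

c(n) grows faster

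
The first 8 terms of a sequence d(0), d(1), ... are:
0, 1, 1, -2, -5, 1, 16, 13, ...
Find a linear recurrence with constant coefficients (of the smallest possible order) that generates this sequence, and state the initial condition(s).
Look for the lowest-order linear relation among consecutive terms.
Observation: d(n) - 1·d(n-1) - (-3)·d(n-2) = 0 holds for the shown terms, and no order-1 relation d(n) = α·d(n-1) + β fits.
Check at n=3: 1·1 + (-3)·1 = -2. ✓

d(n) = d(n-1) - 3d(n-2), d(0) = 0, d(1) = 1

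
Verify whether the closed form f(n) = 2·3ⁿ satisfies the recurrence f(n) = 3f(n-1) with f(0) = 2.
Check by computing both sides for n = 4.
From the recurrence with f(0) = 2:
  f(0) = 2, f(1) = 6, f(2) = 18, f(3) = 54, f(4) = 162
  so the recurrence gives f(4) = 162.
From the proposed closed form f(n) = 2·3ⁿ:
  f(4) = 162.
Both sides give 162 at n = 4, and the initial condition(s) match, so the closed form is consistent.

Yes, the closed form is correct.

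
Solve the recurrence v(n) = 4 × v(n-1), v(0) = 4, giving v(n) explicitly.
Recurrence: v(n) = 4 × v(n-1), initial: v(0) = 4.
Each term is 4 times the previous, so this is geometric with ratio 4. After n steps: v(n) = v(0)·4ⁿ = 4·4ⁿ.

v(n) = 4·4ⁿ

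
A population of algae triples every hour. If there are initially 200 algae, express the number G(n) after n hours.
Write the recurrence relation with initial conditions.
Each hour multiplies the count by 3, so the count after n hours depends only on the count after n-1 hours: G(n) = 3 × G(n-1). The starting count gives G(0) = 200.
Unrolling n times gives the closed form G(n) = 200 × 3ⁿ.

G(n) = 3 × G(n-1), G(0) = 200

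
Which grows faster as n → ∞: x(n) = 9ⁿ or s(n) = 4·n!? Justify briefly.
Comparing growth rates:
Growth-rate hierarchy: log n ≺ any polynomial ≺ any exponential cⁿ (c>1) ≺ n! ≺ nⁿ.
factorial dominates exponential base 9 asymptotically.

s(n) grows faster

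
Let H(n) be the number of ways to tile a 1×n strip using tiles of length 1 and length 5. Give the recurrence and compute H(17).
Condition on the last tile: it has length 1 (leaving a 1×(n-1) strip) or length 5 (leaving a 1×(n-5) strip), so H(n) = H(n-1) + H(n-5) (order-5 linear recurrence).
For 0 ≤ i < 5 only unit tiles fit, so H(i) = 1.
Iterating the recurrence: H(5) = 2, H(6) = 3, H(7) = 4, H(8) = 5, H(9) = 6, H(10) = 8, H(11) = 11, H(12) = 15, H(13) = 20, H(14) = 26, H(15) = 34, H(16) = 45, H(17) = 60.

H(n) = H(n-1) + H(n-5), with H(i) = 1 for 0 ≤ i < 5; H(17) = 60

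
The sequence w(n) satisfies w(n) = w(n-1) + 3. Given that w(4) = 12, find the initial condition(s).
w(4) = w(0) + 4·3, so w(0) = 12 - 12 = 0.

w(0) = 0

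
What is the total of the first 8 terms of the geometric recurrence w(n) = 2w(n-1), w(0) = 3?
Computing the sequence terms: 3, 6, 12, 24, 48, 96, 192, 384
Adding these values together:

765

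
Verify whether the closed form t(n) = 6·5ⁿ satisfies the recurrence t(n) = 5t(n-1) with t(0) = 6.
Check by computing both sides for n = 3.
From the recurrence with t(0) = 6:
  t(0) = 6, t(1) = 30, t(2) = 150, t(3) = 750
  so the recurrence gives t(3) = 750.
From the proposed closed form t(n) = 6·5ⁿ:
  t(3) = 750.
Both sides give 750 at n = 3, and the initial condition(s) match, so the closed form is consistent.

Yes, the closed form is correct.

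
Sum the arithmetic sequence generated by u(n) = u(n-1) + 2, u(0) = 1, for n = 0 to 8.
Computing the sequence terms: 1, 3, 5, 7, 9, 11, 13, 15, 17
Adding these values together:

81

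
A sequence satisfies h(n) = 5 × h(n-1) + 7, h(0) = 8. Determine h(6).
Computing step by step:
h(0) = 8
h(1) = 5 × 8 + 7 = 47
h(2) = 5 × 47 + 7 = 242
h(3) = 5 × 242 + 7 = 1217
h(4) = 5 × 1217 + 7 = 6092
h(5) = 5 × 6092 + 7 = 30467
h(6) = 5 × 30467 + 7 = 152342

152342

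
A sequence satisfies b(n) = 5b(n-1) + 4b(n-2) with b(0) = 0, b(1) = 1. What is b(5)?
Computing the sequence terms:
0, 1, 5, 29, 165, 941

941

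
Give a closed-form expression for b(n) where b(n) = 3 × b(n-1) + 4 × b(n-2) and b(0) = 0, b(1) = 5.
Recurrence: b(n) = 3 × b(n-1) + 4 × b(n-2), initial: b(0) = 0, b(1) = 5.
Characteristic equation: r² - 3r - 4 = 0, which factors as (r - 4)(r + 1) = 0, so r = 4, -1. General solution b(n) = A·4ⁿ + B·(-1)ⁿ. From b(0) = 0: A + B = 0. From b(1) = 5: 4A - 1B = 5. Solving gives A = 1, B = -1.

b(n) = 4ⁿ - (-1)ⁿ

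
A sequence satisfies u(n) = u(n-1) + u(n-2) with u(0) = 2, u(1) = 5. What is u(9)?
Computing the sequence terms:
2, 5, 7, 12, 19, 31, 50, 81, 131, 212

212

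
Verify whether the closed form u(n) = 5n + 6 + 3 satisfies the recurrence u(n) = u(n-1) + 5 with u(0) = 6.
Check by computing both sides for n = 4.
From the recurrence with u(0) = 6:
  u(0) = 6, u(1) = 11, u(2) = 16, u(3) = 21, u(4) = 26
  so the recurrence gives u(4) = 26.
From the proposed closed form u(n) = 5n + 6 + 3:
  u(4) = 29.
The recurrence gives 26 but the closed form gives 29, so the closed form does not satisfy the recurrence.

No, the closed form is incorrect.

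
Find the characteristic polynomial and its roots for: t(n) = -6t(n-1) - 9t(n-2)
Substitute t(n) = rⁿ and divide through by rⁿ⁻²: r² + 6r + 9 = 0
Factor: (r + 3)² = 0, so r = -3 (double root).
General solution: t(n) = (A + Bn)·(-3)ⁿ

Characteristic: r² + 6r + 9 = 0, Roots: r = -3 (double root)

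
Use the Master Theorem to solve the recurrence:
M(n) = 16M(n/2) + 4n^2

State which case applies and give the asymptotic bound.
Master Theorem template: M(n) = a·M(n/b) + f(n).
Here: a=16, b=2, f(n)=4n^2
Compute log_b(a) = log_2(16) = 4.
f(n) = 4n^2 = O(n^(4-ε)) with ε = 2. Case 1: M(n) = Θ(n^log_b(a)) = Θ(n^4).

Case 1: M(n) = Θ(n^4)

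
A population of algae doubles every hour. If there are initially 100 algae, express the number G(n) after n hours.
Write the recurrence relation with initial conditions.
Each hour multiplies the count by 2, so the count after n hours depends only on the count after n-1 hours: G(n) = 2 × G(n-1). The starting count gives G(0) = 100.
Unrolling n times gives the closed form G(n) = 100 × 2ⁿ.

G(n) = 2 × G(n-1), G(0) = 100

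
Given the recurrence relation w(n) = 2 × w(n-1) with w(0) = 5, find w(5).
Computing step by step:
w(0) = 5
w(1) = 2 × 5 = 10
w(2) = 2 × 10 = 20
w(3) = 2 × 20 = 40
w(4) = 2 × 40 = 80
w(5) = 2 × 80 = 160

160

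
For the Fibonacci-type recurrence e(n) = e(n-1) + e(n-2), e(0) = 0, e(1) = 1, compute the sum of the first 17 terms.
Computing the sequence terms: 0, 1, 1, 2, 3, 5, 8, 13, 21, 34, 55, 89, 144, 233, 377, 610, 987
Adding these values together:

2583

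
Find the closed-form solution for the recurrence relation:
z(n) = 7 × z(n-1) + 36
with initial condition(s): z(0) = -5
Recurrence: z(n) = 7 × z(n-1) + 36, initial: z(0) = -5.
Try z(n) = A·7ⁿ + C. Substituting: A·7ⁿ + C = 7(A·7ⁿ⁻¹ + C) + 36 = A·7ⁿ + 7C + 36, so C = 7C + 36, giving C = -6. Then z(0) = A - 6 = -5 gives A = 1.

z(n) = 7ⁿ - 6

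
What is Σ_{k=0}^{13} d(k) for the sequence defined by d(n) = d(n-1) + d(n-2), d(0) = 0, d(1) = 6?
Computing the sequence terms: 0, 6, 6, 12, 18, 30, 48, 78, 126, 204, 330, 534, 864, 1398
Adding these values together:

3654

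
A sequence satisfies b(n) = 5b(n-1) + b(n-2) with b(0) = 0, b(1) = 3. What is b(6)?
Computing the sequence terms:
0, 3, 15, 78, 405, 2103, 10920

10920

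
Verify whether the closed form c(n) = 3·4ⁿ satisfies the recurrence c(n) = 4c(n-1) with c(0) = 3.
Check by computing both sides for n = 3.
From the recurrence with c(0) = 3:
  c(0) = 3, c(1) = 12, c(2) = 48, c(3) = 192
  so the recurrence gives c(3) = 192.
From the proposed closed form c(n) = 3·4ⁿ:
  c(3) = 192.
Both sides give 192 at n = 3, and the initial condition(s) match, so the closed form is consistent.

Yes, the closed form is correct.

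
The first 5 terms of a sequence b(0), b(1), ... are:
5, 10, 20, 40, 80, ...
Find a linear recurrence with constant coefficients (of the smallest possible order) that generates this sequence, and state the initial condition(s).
Look for the lowest-order linear relation among consecutive terms.
Observation: each term is 2× the previous.
Check at n=2: 2·10 = 20. ✓

b(n) = 2 × b(n-1), b(0) = 5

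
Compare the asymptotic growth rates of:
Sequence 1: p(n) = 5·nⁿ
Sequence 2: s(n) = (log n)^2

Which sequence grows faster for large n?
Comparing growth rates:
Growth-rate hierarchy: log n ≺ any polynomial ≺ any exponential cⁿ (c>1) ≺ n! ≺ nⁿ.
super-exponential nⁿ dominates polylogarithmic (log n)^2 asymptotically.

p(n) grows faster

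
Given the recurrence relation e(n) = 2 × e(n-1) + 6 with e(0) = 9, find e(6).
Computing step by step:
e(0) = 9
e(1) = 2 × 9 + 6 = 24
e(2) = 2 × 24 + 6 = 54
e(3) = 2 × 54 + 6 = 114
e(4) = 2 × 114 + 6 = 234
e(5) = 2 × 234 + 6 = 474
e(6) = 2 × 474 + 6 = 954

954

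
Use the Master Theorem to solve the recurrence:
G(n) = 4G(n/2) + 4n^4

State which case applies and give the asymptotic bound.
Master Theorem template: G(n) = a·G(n/b) + f(n).
Here: a=4, b=2, f(n)=4n^4
Compute log_b(a) = log_2(4) = 2.
f(n) = 4n^4 = Ω(n^(2+ε)) with ε = 2, and the regularity condition holds (a·f(n/b) = (a/b^4)·f(n) with a/b^4 = 2^-2 < 1). Case 3: G(n) = Θ(f(n)) = Θ(n^4).

Case 3: G(n) = Θ(n^4)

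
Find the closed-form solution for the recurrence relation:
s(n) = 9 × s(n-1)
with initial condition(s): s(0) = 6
Recurrence: s(n) = 9 × s(n-1), initial: s(0) = 6.
Each term is 9 times the previous, so this is geometric with ratio 9. After n steps: s(n) = s(0)·9ⁿ = 6·9ⁿ.

s(n) = 6·9ⁿ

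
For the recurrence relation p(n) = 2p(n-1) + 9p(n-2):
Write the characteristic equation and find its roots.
Substitute p(n) = rⁿ and divide through by rⁿ⁻²: r² - 2r - 9 = 0
Discriminant: 2² + 4·9 = 40, not a perfect square, so by the quadratic formula r = (2 ± √40)/2.
General solution: p(n) = A·r₁ⁿ + B·r₂ⁿ where r₁,r₂ = (2 ± √40)/2

Characteristic: r² - 2r - 9 = 0, Roots: r = (2 ± √40)/2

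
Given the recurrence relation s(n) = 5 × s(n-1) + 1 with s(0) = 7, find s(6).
Computing step by step:
s(0) = 7
s(1) = 5 × 7 + 1 = 36
s(2) = 5 × 36 + 1 = 181
s(3) = 5 × 181 + 1 = 906
s(4) = 5 × 906 + 1 = 4531
s(5) = 5 × 4531 + 1 = 22656
s(6) = 5 × 22656 + 1 = 113281

113281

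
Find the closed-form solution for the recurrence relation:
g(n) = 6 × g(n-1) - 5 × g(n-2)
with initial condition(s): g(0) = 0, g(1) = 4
Recurrence: g(n) = 6 × g(n-1) - 5 × g(n-2), initial: g(0) = 0, g(1) = 4.
Characteristic equation: r² - 6r + 5 = 0, which factors as (r - 5)(r - 1) = 0, so r = 5, 1. General solution g(n) = A·5ⁿ + B·1ⁿ. From g(0) = 0: A + B = 0. From g(1) = 4: 5A + 1B = 4. Solving gives A = 1, B = -1.

g(n) = 5ⁿ - 1ⁿ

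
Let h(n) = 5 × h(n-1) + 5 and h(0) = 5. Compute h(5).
Computing step by step:
h(0) = 5
h(1) = 5 × 5 + 5 = 30
h(2) = 5 × 30 + 5 = 155
h(3) = 5 × 155 + 5 = 780
h(4) = 5 × 780 + 5 = 3905
h(5) = 5 × 3905 + 5 = 19530

19530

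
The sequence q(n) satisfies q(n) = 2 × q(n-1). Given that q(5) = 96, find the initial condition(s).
In general q(n) = 2ⁿ · q(0). At n = 5: q(0) = q(5) / 2^5 = 96 / 32 = 3.

q(0) = 3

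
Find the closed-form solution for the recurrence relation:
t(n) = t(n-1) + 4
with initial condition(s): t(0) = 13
Recurrence: t(n) = t(n-1) + 4, initial: t(0) = 13.
Each step adds 4, so t(n) = t(0) + 4n = 4n + 13.

t(n) = 4n + 13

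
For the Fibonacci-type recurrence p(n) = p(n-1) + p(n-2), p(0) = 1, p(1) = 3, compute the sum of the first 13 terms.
Computing the sequence terms: 1, 3, 4, 7, 11, 18, 29, 47, 76, 123, 199, 322, 521
Adding these values together:

1361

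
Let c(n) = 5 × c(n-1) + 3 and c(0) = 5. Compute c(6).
Computing step by step:
c(0) = 5
c(1) = 5 × 5 + 3 = 28
c(2) = 5 × 28 + 3 = 143
c(3) = 5 × 143 + 3 = 718
c(4) = 5 × 718 + 3 = 3593
c(5) = 5 × 3593 + 3 = 17968
c(6) = 5 × 17968 + 3 = 89843

89843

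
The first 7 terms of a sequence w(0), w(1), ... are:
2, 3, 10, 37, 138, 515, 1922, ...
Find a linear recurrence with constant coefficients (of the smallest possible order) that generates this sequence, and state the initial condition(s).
Look for the lowest-order linear relation among consecutive terms.
Observation: w(n) - 4·w(n-1) - (-1)·w(n-2) = 0 holds for the shown terms, and no order-1 relation w(n) = α·w(n-1) + β fits.
Check at n=3: 4·10 + (-1)·3 = 37. ✓

w(n) = 4w(n-1) - w(n-2), w(0) = 2, w(1) = 3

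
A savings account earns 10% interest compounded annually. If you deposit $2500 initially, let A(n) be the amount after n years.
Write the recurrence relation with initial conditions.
Each year the balance grows by 10%, i.e. is multiplied by 1 + 10/100 = 1.1, so A(n) = 1.1 × A(n-1). The initial deposit gives A(0) = 2500.
Unrolling gives the closed form A(n) = 2500 × (1.1)ⁿ.

A(n) = 1.1 × A(n-1), A(0) = 2500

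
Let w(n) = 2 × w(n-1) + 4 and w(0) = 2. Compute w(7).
Computing step by step:
w(0) = 2
w(1) = 2 × 2 + 4 = 8
w(2) = 2 × 8 + 4 = 20
w(3) = 2 × 20 + 4 = 44
w(4) = 2 × 44 + 4 = 92
w(5) = 2 × 92 + 4 = 188
w(6) = 2 × 188 + 4 = 380
w(7) = 2 × 380 + 4 = 764

764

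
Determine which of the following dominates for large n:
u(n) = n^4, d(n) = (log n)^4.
Comparing growth rates:
Growth-rate hierarchy: log n ≺ any polynomial ≺ any exponential cⁿ (c>1) ≺ n! ≺ nⁿ.
polynomial degree 4 dominates polylogarithmic (log n)^4 asymptotically.

u(n) grows faster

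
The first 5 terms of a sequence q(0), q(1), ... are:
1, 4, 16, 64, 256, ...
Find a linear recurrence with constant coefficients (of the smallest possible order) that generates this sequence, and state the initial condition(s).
Look for the lowest-order linear relation among consecutive terms.
Observation: each term is 4× the previous.
Check at n=2: 4·4 = 16. ✓

q(n) = 4 × q(n-1), q(0) = 1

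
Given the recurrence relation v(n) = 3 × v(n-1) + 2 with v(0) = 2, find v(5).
Computing step by step:
v(0) = 2
v(1) = 3 × 2 + 2 = 8
v(2) = 3 × 8 + 2 = 26
v(3) = 3 × 26 + 2 = 80
v(4) = 3 × 80 + 2 = 242
v(5) = 3 × 242 + 2 = 728

728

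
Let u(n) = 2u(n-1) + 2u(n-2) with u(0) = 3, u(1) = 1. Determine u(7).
Computing the sequence terms:
3, 1, 8, 18, 52, 140, 384, 1048

1048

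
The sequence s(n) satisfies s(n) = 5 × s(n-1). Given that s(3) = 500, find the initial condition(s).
In general s(n) = 5ⁿ · s(0). At n = 3: s(0) = s(3) / 5^3 = 500 / 125 = 4.

s(0) = 4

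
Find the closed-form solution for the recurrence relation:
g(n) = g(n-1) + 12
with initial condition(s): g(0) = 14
Recurrence: g(n) = g(n-1) + 12, initial: g(0) = 14.
Each step adds 12, so g(n) = g(0) + 12n = 12n + 14.

g(n) = 12n + 14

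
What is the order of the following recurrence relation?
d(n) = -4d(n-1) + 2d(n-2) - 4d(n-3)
The order is the largest lag k for which d(n-k) appears. Here the deepest term is d(n-3), so the order is 3.

Order 3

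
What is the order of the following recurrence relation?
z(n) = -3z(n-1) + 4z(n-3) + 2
The order is the largest lag k for which z(n-k) appears. Here the deepest term is z(n-3) (the 2 term is non-homogeneous and does not affect the order), so the order is 3.

Order 3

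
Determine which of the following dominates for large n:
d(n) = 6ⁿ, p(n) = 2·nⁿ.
Comparing growth rates:
Growth-rate hierarchy: log n ≺ any polynomial ≺ any exponential cⁿ (c>1) ≺ n! ≺ nⁿ.
super-exponential nⁿ dominates exponential base 6 asymptotically.

p(n) grows faster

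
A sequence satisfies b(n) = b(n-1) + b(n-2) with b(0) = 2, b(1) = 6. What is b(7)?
Computing the sequence terms:
2, 6, 8, 14, 22, 36, 58, 94

94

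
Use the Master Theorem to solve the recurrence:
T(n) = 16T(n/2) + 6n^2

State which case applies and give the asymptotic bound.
Master Theorem template: T(n) = a·T(n/b) + f(n).
Here: a=16, b=2, f(n)=6n^2
Compute log_b(a) = log_2(16) = 4.
f(n) = 6n^2 = O(n^(4-ε)) with ε = 2. Case 1: T(n) = Θ(n^log_b(a)) = Θ(n^4).

Case 1: T(n) = Θ(n^4)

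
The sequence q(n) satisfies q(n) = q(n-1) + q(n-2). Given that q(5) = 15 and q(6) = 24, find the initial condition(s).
Work backwards using q(k) = q(k+2) - q(k+1):
q(4) = q(6) - q(5) = 24 - 15 = 9
q(3) = q(5) - q(4) = 15 - 9 = 6
q(2) = q(4) - q(3) = 9 - 6 = 3
q(1) = q(3) - q(2) = 6 - 3 = 3
q(0) = q(2) - q(1) = 3 - 3 = 0

q(0) = 0, q(1) = 3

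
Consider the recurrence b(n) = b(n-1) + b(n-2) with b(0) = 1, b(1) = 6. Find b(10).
Computing the sequence terms:
1, 6, 7, 13, 20, 33, 53, 86, 139, 225, 364

364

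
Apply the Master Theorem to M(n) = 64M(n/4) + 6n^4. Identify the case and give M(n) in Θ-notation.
Master Theorem template: M(n) = a·M(n/b) + f(n).
Here: a=64, b=4, f(n)=6n^4
Compute log_b(a) = log_4(64) = 3.
f(n) = 6n^4 = Ω(n^(3+ε)) with ε = 1, and the regularity condition holds (a·f(n/b) = (a/b^4)·f(n) with a/b^4 = 4^-1 < 1). Case 3: M(n) = Θ(f(n)) = Θ(n^4).

Case 3: M(n) = Θ(n^4)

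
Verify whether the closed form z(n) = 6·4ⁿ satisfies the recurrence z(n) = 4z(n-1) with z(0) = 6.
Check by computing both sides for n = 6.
From the recurrence with z(0) = 6:
  z(0) = 6, z(1) = 24, z(2) = 96, z(3) = 384, z(4) = 1536, z(5) = 6144, z(6) = 24576
  so the recurrence gives z(6) = 24576.
From the proposed closed form z(n) = 6·4ⁿ:
  z(6) = 24576.
Both sides give 24576 at n = 6, and the initial condition(s) match, so the closed form is consistent.

Yes, the closed form is correct.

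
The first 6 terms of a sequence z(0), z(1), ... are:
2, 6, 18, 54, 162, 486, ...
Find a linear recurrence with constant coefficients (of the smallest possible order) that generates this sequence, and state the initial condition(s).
Look for the lowest-order linear relation among consecutive terms.
Observation: each term is 3× the previous.
Check at n=2: 3·6 = 18. ✓

z(n) = 3 × z(n-1), z(0) = 2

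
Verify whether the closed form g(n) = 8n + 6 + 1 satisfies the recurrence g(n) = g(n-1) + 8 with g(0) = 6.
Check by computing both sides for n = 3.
From the recurrence with g(0) = 6:
  g(0) = 6, g(1) = 14, g(2) = 22, g(3) = 30
  so the recurrence gives g(3) = 30.
From the proposed closed form g(n) = 8n + 6 + 1:
  g(3) = 31.
The recurrence gives 30 but the closed form gives 31, so the closed form does not satisfy the recurrence.

No, the closed form is incorrect.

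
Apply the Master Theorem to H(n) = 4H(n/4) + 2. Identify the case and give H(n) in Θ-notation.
Master Theorem template: H(n) = a·H(n/b) + f(n).
Here: a=4, b=4, f(n)=2
Compute log_b(a) = log_4(4) = 1.
f(n) = 2 = O(n^(1-ε)) with ε = 1. Case 1: H(n) = Θ(n^log_b(a)) = Θ(n).

Case 1: H(n) = Θ(n)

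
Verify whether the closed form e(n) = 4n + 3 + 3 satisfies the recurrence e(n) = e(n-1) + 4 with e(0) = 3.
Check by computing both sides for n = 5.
From the recurrence with e(0) = 3:
  e(0) = 3, e(1) = 7, e(2) = 11, e(3) = 15, e(4) = 19, e(5) = 23
  so the recurrence gives e(5) = 23.
From the proposed closed form e(n) = 4n + 3 + 3:
  e(5) = 26.
The recurrence gives 23 but the closed form gives 26, so the closed form does not satisfy the recurrence.

No, the closed form is incorrect.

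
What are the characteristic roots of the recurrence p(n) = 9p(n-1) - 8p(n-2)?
Substitute p(n) = rⁿ and divide through by rⁿ⁻²: r² - 9r + 8 = 0
Factor: (r - 8)(r - 1) = 0, so r = 8, 1.
General solution: p(n) = A·8ⁿ + B·1ⁿ

Characteristic: r² - 9r + 8 = 0, Roots: r = 8, 1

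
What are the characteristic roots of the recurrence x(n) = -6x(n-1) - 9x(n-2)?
Substitute x(n) = rⁿ and divide through by rⁿ⁻²: r² + 6r + 9 = 0
Factor: (r + 3)² = 0, so r = -3 (double root).
General solution: x(n) = (A + Bn)·(-3)ⁿ

Characteristic: r² + 6r + 9 = 0, Roots: r = -3 (double root)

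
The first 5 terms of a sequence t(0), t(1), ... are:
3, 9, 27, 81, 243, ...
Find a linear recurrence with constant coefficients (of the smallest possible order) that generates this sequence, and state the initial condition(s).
Look for the lowest-order linear relation among consecutive terms.
Observation: each term is 3× the previous.
Check at n=2: 3·9 = 27. ✓

t(n) = 3 × t(n-1), t(0) = 3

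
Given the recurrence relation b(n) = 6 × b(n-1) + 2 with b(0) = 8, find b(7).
Computing step by step:
b(0) = 8
b(1) = 6 × 8 + 2 = 50
b(2) = 6 × 50 + 2 = 302
b(3) = 6 × 302 + 2 = 1814
b(4) = 6 × 1814 + 2 = 10886
b(5) = 6 × 10886 + 2 = 65318
b(6) = 6 × 65318 + 2 = 391910
b(7) = 6 × 391910 + 2 = 2351462

2351462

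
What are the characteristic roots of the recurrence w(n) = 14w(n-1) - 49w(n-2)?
Substitute w(n) = rⁿ and divide through by rⁿ⁻²: r² - 14r + 49 = 0
Factor: (r - 7)² = 0, so r = 7 (double root).
General solution: w(n) = (A + Bn)·7ⁿ

Characteristic: r² - 14r + 49 = 0, Roots: r = 7 (double root)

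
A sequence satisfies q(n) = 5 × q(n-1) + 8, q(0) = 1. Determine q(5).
Computing step by step:
q(0) = 1
q(1) = 5 × 1 + 8 = 13
q(2) = 5 × 13 + 8 = 73
q(3) = 5 × 73 + 8 = 373
q(4) = 5 × 373 + 8 = 1873
q(5) = 5 × 1873 + 8 = 9373

9373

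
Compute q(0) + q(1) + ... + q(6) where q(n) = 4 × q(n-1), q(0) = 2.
Computing the sequence terms: 2, 8, 32, 128, 512, 2048, 8192
Adding these values together:

10922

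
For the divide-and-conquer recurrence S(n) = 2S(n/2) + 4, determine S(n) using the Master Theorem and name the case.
Master Theorem template: S(n) = a·S(n/b) + f(n).
Here: a=2, b=2, f(n)=4
Compute log_b(a) = log_2(2) = 1.
f(n) = 4 = O(n^(1-ε)) with ε = 1. Case 1: S(n) = Θ(n^log_b(a)) = Θ(n).

Case 1: S(n) = Θ(n)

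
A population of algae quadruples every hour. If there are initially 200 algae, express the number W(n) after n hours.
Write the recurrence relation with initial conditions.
Each hour multiplies the count by 4, so the count after n hours depends only on the count after n-1 hours: W(n) = 4 × W(n-1). The starting count gives W(0) = 200.
Unrolling n times gives the closed form W(n) = 200 × 4ⁿ.

W(n) = 4 × W(n-1), W(0) = 200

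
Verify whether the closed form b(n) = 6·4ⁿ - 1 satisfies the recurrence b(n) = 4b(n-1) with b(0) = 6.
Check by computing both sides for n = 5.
From the recurrence with b(0) = 6:
  b(0) = 6, b(1) = 24, b(2) = 96, b(3) = 384, b(4) = 1536, b(5) = 6144
  so the recurrence gives b(5) = 6144.
From the proposed closed form b(n) = 6·4ⁿ - 1:
  b(5) = 6143.
The recurrence gives 6144 but the closed form gives 6143, so the closed form does not satisfy the recurrence.

No, the closed form is incorrect.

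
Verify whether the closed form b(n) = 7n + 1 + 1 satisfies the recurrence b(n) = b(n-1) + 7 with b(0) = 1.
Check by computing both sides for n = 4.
From the recurrence with b(0) = 1:
  b(0) = 1, b(1) = 8, b(2) = 15, b(3) = 22, b(4) = 29
  so the recurrence gives b(4) = 29.
From the proposed closed form b(n) = 7n + 1 + 1:
  b(4) = 30.
The recurrence gives 29 but the closed form gives 30, so the closed form does not satisfy the recurrence.

No, the closed form is incorrect.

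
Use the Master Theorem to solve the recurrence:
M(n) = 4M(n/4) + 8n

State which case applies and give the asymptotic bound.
Master Theorem template: M(n) = a·M(n/b) + f(n).
Here: a=4, b=4, f(n)=8n
Compute log_b(a) = log_4(4) = 1.
f(n) = 8n = Θ(n). Case 2: M(n) = Θ(n log n).

Case 2: M(n) = Θ(n log n)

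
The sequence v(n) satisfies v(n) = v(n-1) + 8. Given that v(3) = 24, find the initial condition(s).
v(3) = v(0) + 3·8, so v(0) = 24 - 24 = 0.

v(0) = 0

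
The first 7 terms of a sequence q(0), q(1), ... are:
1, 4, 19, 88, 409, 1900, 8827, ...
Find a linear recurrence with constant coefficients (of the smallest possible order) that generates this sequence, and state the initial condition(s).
Look for the lowest-order linear relation among consecutive terms.
Observation: q(n) - 4·q(n-1) - (3)·q(n-2) = 0 holds for the shown terms, and no order-1 relation q(n) = α·q(n-1) + β fits.
Check at n=3: 4·19 + (3)·4 = 88. ✓

q(n) = 4q(n-1) + 3q(n-2), q(0) = 1, q(1) = 4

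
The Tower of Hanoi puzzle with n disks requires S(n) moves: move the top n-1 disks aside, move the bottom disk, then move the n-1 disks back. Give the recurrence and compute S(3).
Moving n disks = move the top n-1 disks aside (S(n-1) moves) + move the largest disk (1 move) + move the n-1 disks back on top (S(n-1) moves), so S(n) = 2S(n-1) + 1, with S(1) = 1 (a single disk takes one move).
First terms: 1, 3, 7, … — each is one less than a power of 2. Indeed S(n) + 1 = 2(S(n-1) + 1) with S(1) + 1 = 2, so S(n) + 1 = 2ⁿ and S(n) = 2ⁿ - 1.
Hence S(3) = 2^3 - 1 = 8 - 1 = 7.

S(n) = 2S(n-1) + 1, S(1) = 1; S(3) = 7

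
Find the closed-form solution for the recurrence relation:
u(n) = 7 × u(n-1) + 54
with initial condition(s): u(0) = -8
Recurrence: u(n) = 7 × u(n-1) + 54, initial: u(0) = -8.
Try u(n) = A·7ⁿ + C. Substituting: A·7ⁿ + C = 7(A·7ⁿ⁻¹ + C) + 54 = A·7ⁿ + 7C + 54, so C = 7C + 54, giving C = -9. Then u(0) = A - 9 = -8 gives A = 1.

u(n) = 7ⁿ - 9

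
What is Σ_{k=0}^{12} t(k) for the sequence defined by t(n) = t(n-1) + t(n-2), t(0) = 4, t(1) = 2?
Computing the sequence terms: 4, 2, 6, 8, 14, 22, 36, 58, 94, 152, 246, 398, 644
Adding these values together:

1684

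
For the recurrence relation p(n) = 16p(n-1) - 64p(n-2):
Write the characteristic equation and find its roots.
Substitute p(n) = rⁿ and divide through by rⁿ⁻²: r² - 16r + 64 = 0
Factor: (r - 8)² = 0, so r = 8 (double root).
General solution: p(n) = (A + Bn)·8ⁿ

Characteristic: r² - 16r + 64 = 0, Roots: r = 8 (double root)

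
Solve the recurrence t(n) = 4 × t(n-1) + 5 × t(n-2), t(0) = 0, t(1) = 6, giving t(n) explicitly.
Recurrence: t(n) = 4 × t(n-1) + 5 × t(n-2), initial: t(0) = 0, t(1) = 6.
Characteristic equation: r² - 4r - 5 = 0, which factors as (r - 5)(r + 1) = 0, so r = 5, -1. General solution t(n) = A·5ⁿ + B·(-1)ⁿ. From t(0) = 0: A + B = 0. From t(1) = 6: 5A - 1B = 6. Solving gives A = 1, B = -1.

t(n) = 5ⁿ - (-1)ⁿ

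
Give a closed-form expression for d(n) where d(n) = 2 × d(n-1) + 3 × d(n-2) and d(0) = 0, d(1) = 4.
Recurrence: d(n) = 2 × d(n-1) + 3 × d(n-2), initial: d(0) = 0, d(1) = 4.
Characteristic equation: r² - 2r - 3 = 0, which factors as (r - 3)(r + 1) = 0, so r = 3, -1. General solution d(n) = A·3ⁿ + B·(-1)ⁿ. From d(0) = 0: A + B = 0. From d(1) = 4: 3A - 1B = 4. Solving gives A = 1, B = -1.

d(n) = 3ⁿ - (-1)ⁿ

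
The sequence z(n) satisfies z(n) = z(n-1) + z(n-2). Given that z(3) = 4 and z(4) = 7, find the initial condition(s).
Work backwards using z(k) = z(k+2) - z(k+1):
z(2) = z(4) - z(3) = 7 - 4 = 3
z(1) = z(3) - z(2) = 4 - 3 = 1
z(0) = z(2) - z(1) = 3 - 1 = 2

z(0) = 2, z(1) = 1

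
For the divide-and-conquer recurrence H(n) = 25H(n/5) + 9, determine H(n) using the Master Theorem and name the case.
Master Theorem template: H(n) = a·H(n/b) + f(n).
Here: a=25, b=5, f(n)=9
Compute log_b(a) = log_5(25) = 2.
f(n) = 9 = O(n^(2-ε)) with ε = 2. Case 1: H(n) = Θ(n^log_b(a)) = Θ(n^2).

Case 1: H(n) = Θ(n^2)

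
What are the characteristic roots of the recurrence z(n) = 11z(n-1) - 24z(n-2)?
Substitute z(n) = rⁿ and divide through by rⁿ⁻²: r² - 11r + 24 = 0
Factor: (r - 8)(r - 3) = 0, so r = 8, 3.
General solution: z(n) = A·8ⁿ + B·3ⁿ

Characteristic: r² - 11r + 24 = 0, Roots: r = 8, 3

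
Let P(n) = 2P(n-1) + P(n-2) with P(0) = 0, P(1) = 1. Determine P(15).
Computing the sequence terms:
0, 1, 2, 5, 12, 29, 70, 169, 408, 985, 2378, 5741, 13860, 33461, 80782, 195025

195025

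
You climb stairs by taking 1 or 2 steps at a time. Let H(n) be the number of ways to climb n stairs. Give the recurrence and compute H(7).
Condition on the size of the last step (1 to 2): before it there were n-1, …, n-2 stairs climbed, and these cases are disjoint, so H(n) = H(n-1) + H(n-2) (Fibonacci-type sequence).
Initial conditions by direct count (compositions of i into parts ≤ 2): H(1) = 1; H(2) = 2.
Iterating the recurrence: H(3) = 3, H(4) = 5, H(5) = 8, H(6) = 13, H(7) = 21.

H(n) = H(n-1) + H(n-2), H(1) = 1, H(2) = 2; H(7) = 21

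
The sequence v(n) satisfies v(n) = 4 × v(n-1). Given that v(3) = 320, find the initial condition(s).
In general v(n) = 4ⁿ · v(0). At n = 3: v(0) = v(3) / 4^3 = 320 / 64 = 5.

v(0) = 5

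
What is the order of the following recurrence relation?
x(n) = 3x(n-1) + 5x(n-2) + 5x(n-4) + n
The order is the largest lag k for which x(n-k) appears. Here the deepest term is x(n-4) (the n term is non-homogeneous and does not affect the order), so the order is 4.

Order 4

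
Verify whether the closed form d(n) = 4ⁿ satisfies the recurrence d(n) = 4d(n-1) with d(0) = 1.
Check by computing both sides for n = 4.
From the recurrence with d(0) = 1:
  d(0) = 1, d(1) = 4, d(2) = 16, d(3) = 64, d(4) = 256
  so the recurrence gives d(4) = 256.
From the proposed closed form d(n) = 4ⁿ:
  d(4) = 256.
Both sides give 256 at n = 4, and the initial condition(s) match, so the closed form is consistent.

Yes, the closed form is correct.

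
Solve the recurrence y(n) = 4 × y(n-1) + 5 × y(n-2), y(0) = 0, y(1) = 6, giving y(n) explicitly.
Recurrence: y(n) = 4 × y(n-1) + 5 × y(n-2), initial: y(0) = 0, y(1) = 6.
Characteristic equation: r² - 4r - 5 = 0, which factors as (r - 5)(r + 1) = 0, so r = 5, -1. General solution y(n) = A·5ⁿ + B·(-1)ⁿ. From y(0) = 0: A + B = 0. From y(1) = 6: 5A - 1B = 6. Solving gives A = 1, B = -1.

y(n) = 5ⁿ - (-1)ⁿ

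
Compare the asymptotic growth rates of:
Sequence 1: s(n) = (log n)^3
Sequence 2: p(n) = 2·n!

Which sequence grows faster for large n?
Comparing growth rates:
Growth-rate hierarchy: log n ≺ any polynomial ≺ any exponential cⁿ (c>1) ≺ n! ≺ nⁿ.
factorial dominates polylogarithmic (log n)^3 asymptotically.

p(n) grows faster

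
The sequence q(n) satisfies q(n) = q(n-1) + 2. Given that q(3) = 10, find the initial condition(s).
q(3) = q(0) + 3·2, so q(0) = 10 - 6 = 4.

q(0) = 4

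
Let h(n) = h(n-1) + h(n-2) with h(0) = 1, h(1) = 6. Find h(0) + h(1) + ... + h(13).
Computing the sequence terms: 1, 6, 7, 13, 20, 33, 53, 86, 139, 225, 364, 589, 953, 1542
Adding these values together:

4031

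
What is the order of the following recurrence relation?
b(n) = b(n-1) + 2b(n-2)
The order is the largest lag k for which b(n-k) appears. Here the deepest term is b(n-2), so the order is 2.

Order 2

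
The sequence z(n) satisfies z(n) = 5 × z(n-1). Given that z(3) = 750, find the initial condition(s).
In general z(n) = 5ⁿ · z(0). At n = 3: z(0) = z(3) / 5^3 = 750 / 125 = 6.

z(0) = 6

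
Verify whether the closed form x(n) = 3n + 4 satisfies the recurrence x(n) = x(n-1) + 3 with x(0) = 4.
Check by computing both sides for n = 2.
From the recurrence with x(0) = 4:
  x(0) = 4, x(1) = 7, x(2) = 10
  so the recurrence gives x(2) = 10.
From the proposed closed form x(n) = 3n + 4:
  x(2) = 10.
Both sides give 10 at n = 2, and the initial condition(s) match, so the closed form is consistent.

Yes, the closed form is correct.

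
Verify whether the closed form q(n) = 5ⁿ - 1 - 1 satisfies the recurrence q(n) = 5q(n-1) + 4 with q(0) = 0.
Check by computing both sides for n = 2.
From the recurrence with q(0) = 0:
  q(0) = 0, q(1) = 4, q(2) = 24
  so the recurrence gives q(2) = 24.
From the proposed closed form q(n) = 5ⁿ - 1 - 1:
  q(2) = 23.
The recurrence gives 24 but the closed form gives 23, so the closed form does not satisfy the recurrence.

No, the closed form is incorrect.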